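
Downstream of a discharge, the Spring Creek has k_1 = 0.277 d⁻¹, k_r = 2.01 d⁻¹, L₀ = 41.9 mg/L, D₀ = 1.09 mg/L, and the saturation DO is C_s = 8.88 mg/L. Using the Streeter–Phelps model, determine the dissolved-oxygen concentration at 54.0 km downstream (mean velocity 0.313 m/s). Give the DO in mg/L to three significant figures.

Travel time t = x/v = 54.0 km / (0.313 m/s) = 54000 m / 0.313 m/s = 172500 s = 1.997 d.
k_1 L₀/(k_r−k_1) = 0.277×41.9/(2.01−0.277) = 11.61/1.733 = 6.697 mg/L.
e^(−k_1 t) = e^(−0.277×1.997) = 0.5752; e^(−k_r t) = e^(−2.01×1.997) = 0.01807.
D = 6.697 × (0.5752 − 0.01807) + 1.09 × 0.01807 = 3.731 + 0.01969 = 3.751 mg/L.
DO = C_s − D = 8.88 − 3.751 = 5.129 mg/L.

DO ≈ 5.13 mg/L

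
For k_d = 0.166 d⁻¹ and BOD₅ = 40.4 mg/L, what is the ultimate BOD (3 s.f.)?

L₀ ≈ 71.6 mg/L

BOD₅ = L₀(1 − e^(−5k_d)) ⇒ L₀ = BOD₅ / (1 − e^(−5×0.166))
= 40.4 / (1 − 0.4360) = 40.4 / 0.5640 = 71.64 mg/L.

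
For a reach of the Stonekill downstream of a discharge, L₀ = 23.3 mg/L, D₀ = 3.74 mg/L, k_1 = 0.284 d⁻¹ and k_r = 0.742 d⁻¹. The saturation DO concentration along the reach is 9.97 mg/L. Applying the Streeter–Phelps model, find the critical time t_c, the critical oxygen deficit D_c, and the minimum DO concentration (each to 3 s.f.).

With k_r/k_1 = 2.613 and 1 − D₀(k_r−k_1)/(k_1 L₀) = 0.7411,
t_c = ln(2.613 × 0.7411) / (0.742 − 0.284) = ln(1.936) / 0.4580 = 0.6608/0.4580 = 1.443 d.
D_c = (k_1/k_r) L₀ e^(−k_1 t_c) = (0.284/0.742) × 23.3 × e^(−0.284×1.443) = 0.3827 × 23.3 × 0.6638 = 5.920 mg/L.
Minimum DO = C_s − D_c = 9.97 − 5.920 = 4.050 mg/L.

t_c ≈ 1.44 d; D_c ≈ 5.92 mg/L; min DO ≈ 4.05 mg/L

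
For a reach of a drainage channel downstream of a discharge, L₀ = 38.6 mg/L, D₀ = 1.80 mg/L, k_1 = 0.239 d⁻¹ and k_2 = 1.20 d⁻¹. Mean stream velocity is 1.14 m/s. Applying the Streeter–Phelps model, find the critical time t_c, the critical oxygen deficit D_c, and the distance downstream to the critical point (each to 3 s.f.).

t_c ≈ 1.46 d; D_c ≈ 5.42 mg/L; x_c ≈ 144 km

At the critical point dD/dt = 0, so k_1 L₀ e^(−k_1 t) = k_2 D. Substituting D(t) from the Streeter–Phelps equation and solving for t gives
t_c = ln[(k_2/k_1)(1 − D₀(k_2−k_1)/(k_1 L₀))] / (k_2−k_1).
Here k_2−k_1 = 0.9610 d⁻¹ and 1 − D₀(k_2−k_1)/(k_1 L₀) = 1 − 1.80×0.9610/(0.239×38.6) = 0.8125, so
t_c = ln(5.021 × 0.8125) / 0.9610 = 1.406 / 0.9610 = 1.463 d.
D_c = (k_1/k_2) L₀ e^(−k_1 t_c) = (0.239/1.20) × 38.6 × e^(−0.239×1.463) = 0.1992 × 38.6 × 0.7049 = 5.419 mg/L.
x_c = v t_c = 1.14 m/s × 1.463 d × 86400 s/d = 144100 m ≈ 144 km.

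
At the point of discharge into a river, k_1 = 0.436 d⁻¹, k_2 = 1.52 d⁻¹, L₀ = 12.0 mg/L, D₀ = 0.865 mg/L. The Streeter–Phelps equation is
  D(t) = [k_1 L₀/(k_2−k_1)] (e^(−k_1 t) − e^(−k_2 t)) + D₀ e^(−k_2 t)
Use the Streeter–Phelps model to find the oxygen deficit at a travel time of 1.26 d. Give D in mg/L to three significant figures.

D ≈ 2.20 mg/L

k_1 L₀/(k_2−k_1) = 0.436×12.0/(1.52−0.436) = 5.232/1.084 = 4.827 mg/L.
e^(−k_1 t) = e^(−0.436×1.260) = 0.5773; e^(−k_2 t) = e^(−1.52×1.260) = 0.1473.
D = 4.827 × (0.5773 − 0.1473) + 0.865 × 0.1473 = 2.075 + 0.1274 = 2.203 mg/L.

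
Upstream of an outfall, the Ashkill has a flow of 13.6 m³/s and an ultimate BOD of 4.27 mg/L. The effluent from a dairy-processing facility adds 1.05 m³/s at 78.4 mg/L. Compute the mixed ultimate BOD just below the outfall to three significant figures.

9.58 mg/L

Flow-weighted mixing: C = (Q_r C_r + Q_w C_w)/(Q_r + Q_w)
= (13.6×4.27 + 1.05×78.4)/(13.6 + 1.05) = 140.4/14.65 = 9.583 mg/L.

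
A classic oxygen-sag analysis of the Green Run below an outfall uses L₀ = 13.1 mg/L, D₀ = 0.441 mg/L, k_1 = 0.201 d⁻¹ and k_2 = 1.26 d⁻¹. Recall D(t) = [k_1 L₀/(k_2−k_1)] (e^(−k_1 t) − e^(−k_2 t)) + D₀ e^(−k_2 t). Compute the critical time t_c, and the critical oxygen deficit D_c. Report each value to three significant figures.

With k_2/k_1 = 6.269 and 1 − D₀(k_2−k_1)/(k_1 L₀) = 0.8226,
t_c = ln(6.269 × 0.8226) / (1.26 − 0.201) = ln(5.157) / 1.059 = 1.640/1.059 = 1.549 d.
L(t_c) = L₀ e^(−k_1 t_c) = 13.1 × 0.7325 = 9.595 mg/L, and at the critical point k_2 D_c = k_1 L, so D_c = (0.201/1.26) × 9.595 = 1.531 mg/L.

t_c ≈ 1.55 d; D_c ≈ 1.53 mg/L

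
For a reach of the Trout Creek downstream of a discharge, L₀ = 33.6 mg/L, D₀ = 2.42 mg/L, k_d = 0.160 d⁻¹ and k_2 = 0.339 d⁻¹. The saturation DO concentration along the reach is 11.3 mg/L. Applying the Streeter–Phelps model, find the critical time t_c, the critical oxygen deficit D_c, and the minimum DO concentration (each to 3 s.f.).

At the critical point dD/dt = 0, so k_d L₀ e^(−k_d t) = k_2 D. Substituting D(t) from the Streeter–Phelps equation and solving for t gives
t_c = ln[(k_2/k_d)(1 − D₀(k_2−k_d)/(k_d L₀))] / (k_2−k_d).
Here k_2−k_d = 0.1790 d⁻¹ and 1 − D₀(k_2−k_d)/(k_d L₀) = 1 − 2.42×0.1790/(0.160×33.6) = 0.9194, so
t_c = ln(2.119 × 0.9194) / 0.1790 = 0.6668 / 0.1790 = 3.725 d.
D_c = (k_d/k_2) L₀ e^(−k_d t_c) = (0.160/0.339) × 33.6 × e^(−0.160×3.725) = 0.4720 × 33.6 × 0.5510 = 8.738 mg/L.
Minimum DO = C_s − D_c = 11.3 − 8.738 = 2.562 mg/L.

t_c ≈ 3.73 d; D_c ≈ 8.74 mg/L; min DO ≈ 2.56 mg/L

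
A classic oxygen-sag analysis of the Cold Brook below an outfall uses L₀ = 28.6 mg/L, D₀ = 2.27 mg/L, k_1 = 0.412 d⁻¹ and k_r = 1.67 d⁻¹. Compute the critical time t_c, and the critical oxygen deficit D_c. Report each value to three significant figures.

t_c ≈ 0.892 d; D_c ≈ 4.89 mg/L

With k_r/k_1 = 4.053 and 1 − D₀(k_r−k_1)/(k_1 L₀) = 0.7576,
t_c = ln(4.053 × 0.7576) / (1.67 − 0.412) = ln(3.071) / 1.258 = 1.122/1.258 = 0.8919 d.
D_c = (k_1/k_r) L₀ e^(−k_1 t_c) = (0.412/1.67) × 28.6 × e^(−0.412×0.8919) = 0.2467 × 28.6 × 0.6925 = 4.886 mg/L.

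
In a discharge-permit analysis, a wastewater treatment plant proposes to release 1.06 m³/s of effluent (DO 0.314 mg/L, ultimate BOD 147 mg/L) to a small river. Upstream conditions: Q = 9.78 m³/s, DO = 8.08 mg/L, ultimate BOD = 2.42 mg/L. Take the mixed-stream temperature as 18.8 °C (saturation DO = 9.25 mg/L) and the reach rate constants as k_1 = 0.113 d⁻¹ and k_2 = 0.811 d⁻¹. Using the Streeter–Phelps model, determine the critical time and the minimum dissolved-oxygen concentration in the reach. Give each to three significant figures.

t_c ≈ 1.00 d; minimum DO ≈ 7.19 mg/L

Mixed DO = (9.78×8.08 + 1.06×0.314)/(9.78+1.06) = 79.36/10.84 = 7.321 mg/L.
Mixed L₀ = (9.78×2.42 + 1.06×147)/(10.84) = 179.5/10.84 = 16.56 mg/L.
Initial deficit D₀ = C_s − DO₀ = 9.25 − 7.321 = 1.929 mg/L.
t_c = (1/0.6980) ln[(0.811/0.113)(1 − 1.929×0.6980/(0.113×16.56))] = 1.433 × ln(2.011) = 1.001 d.
D_c = (0.113/0.811) × 16.56 × e^(−0.113×1.001) = 0.1393 × 16.56 × 0.8930 = 2.060 mg/L.
Minimum DO = 9.25 − 2.060 = 7.190 mg/L.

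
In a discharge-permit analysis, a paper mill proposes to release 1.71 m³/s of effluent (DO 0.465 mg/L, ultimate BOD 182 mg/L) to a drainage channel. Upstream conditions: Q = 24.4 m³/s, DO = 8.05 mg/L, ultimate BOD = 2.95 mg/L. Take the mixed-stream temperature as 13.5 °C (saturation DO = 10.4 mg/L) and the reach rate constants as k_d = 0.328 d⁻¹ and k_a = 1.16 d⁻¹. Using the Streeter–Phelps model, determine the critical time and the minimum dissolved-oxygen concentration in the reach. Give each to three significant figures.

Mixed DO = (24.4×8.05 + 1.71×0.465)/(24.4+1.71) = 197.2/26.11 = 7.553 mg/L.
Mixed L₀ = (24.4×2.95 + 1.71×182)/(26.11) = 383.2/26.11 = 14.68 mg/L.
Initial deficit D₀ = C_s − DO₀ = 10.4 − 7.553 = 2.847 mg/L.
t_c = (1/0.8320) ln[(1.16/0.328)(1 − 2.847×0.8320/(0.328×14.68))] = 1.202 × ln(1.797) = 0.7041 d.
D_c = (0.328/1.16) × 14.68 × e^(−0.328×0.7041) = 0.2828 × 14.68 × 0.7938 = 3.294 mg/L.
Minimum DO = 10.4 − 3.294 = 7.106 mg/L.

t_c ≈ 0.704 d; minimum DO ≈ 7.11 mg/L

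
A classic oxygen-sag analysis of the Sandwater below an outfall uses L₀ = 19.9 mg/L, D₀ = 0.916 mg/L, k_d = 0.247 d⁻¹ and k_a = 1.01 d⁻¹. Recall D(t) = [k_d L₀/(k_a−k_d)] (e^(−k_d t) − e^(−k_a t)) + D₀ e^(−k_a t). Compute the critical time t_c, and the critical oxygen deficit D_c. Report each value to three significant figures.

t_c = [1/(k_a−k_d)] ln[(k_a/k_d)(1 − D₀(k_a−k_d)/(k_d L₀))]
= [1/(1.01−0.247)] ln[(1.01/0.247)(1 − 0.916×0.7630/(0.247×19.9))]
= (1/0.7630) ln[4.089 × 0.8578] = 1.311 × ln(3.508) = 1.311 × 1.255 = 1.645 d.
L(t_c) = L₀ e^(−k_d t_c) = 19.9 × 0.6661 = 13.26 mg/L, and at the critical point k_a D_c = k_d L, so D_c = (0.247/1.01) × 13.26 = 3.242 mg/L.

t_c ≈ 1.64 d; D_c ≈ 3.24 mg/L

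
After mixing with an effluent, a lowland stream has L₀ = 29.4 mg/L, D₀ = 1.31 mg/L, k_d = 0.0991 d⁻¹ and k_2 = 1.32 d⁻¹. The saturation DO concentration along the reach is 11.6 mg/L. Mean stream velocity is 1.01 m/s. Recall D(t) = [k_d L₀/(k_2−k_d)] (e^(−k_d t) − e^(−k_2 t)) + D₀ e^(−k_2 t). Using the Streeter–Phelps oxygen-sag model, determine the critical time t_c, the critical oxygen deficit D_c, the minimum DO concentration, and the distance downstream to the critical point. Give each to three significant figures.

t_c ≈ 1.47 d; D_c ≈ 1.91 mg/L; min DO ≈ 9.69 mg/L; x_c ≈ 128 km

At the critical point dD/dt = 0, so k_d L₀ e^(−k_d t) = k_2 D. Substituting D(t) from the Streeter–Phelps equation and solving for t gives
t_c = ln[(k_2/k_d)(1 − D₀(k_2−k_d)/(k_d L₀))] / (k_2−k_d).
Here k_2−k_d = 1.221 d⁻¹ and 1 − D₀(k_2−k_d)/(k_d L₀) = 1 − 1.31×1.221/(0.0991×29.4) = 0.4511, so
t_c = ln(13.32 × 0.4511) / 1.221 = 1.793 / 1.221 = 1.469 d.
L(t_c) = L₀ e^(−k_d t_c) = 29.4 × 0.8646 = 25.42 mg/L, and at the critical point k_2 D_c = k_d L, so D_c = (0.0991/1.32) × 25.42 = 1.908 mg/L.
Minimum DO = C_s − D_c = 11.6 − 1.908 = 9.692 mg/L.
x_c = v t_c = 1.01 m/s × 1.469 d × 86400 s/d = 128200 m ≈ 128 km.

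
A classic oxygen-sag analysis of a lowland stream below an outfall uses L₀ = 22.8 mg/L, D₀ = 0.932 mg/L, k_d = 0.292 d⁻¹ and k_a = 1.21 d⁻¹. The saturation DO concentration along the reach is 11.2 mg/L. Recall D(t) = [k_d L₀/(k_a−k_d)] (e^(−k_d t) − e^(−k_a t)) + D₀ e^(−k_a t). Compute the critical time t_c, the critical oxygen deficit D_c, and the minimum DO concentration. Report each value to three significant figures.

t_c ≈ 1.40 d; D_c ≈ 3.66 mg/L; min DO ≈ 7.54 mg/L

At the critical point dD/dt = 0, so k_d L₀ e^(−k_d t) = k_a D. Substituting D(t) from the Streeter–Phelps equation and solving for t gives
t_c = ln[(k_a/k_d)(1 − D₀(k_a−k_d)/(k_d L₀))] / (k_a−k_d).
Here k_a−k_d = 0.9180 d⁻¹ and 1 − D₀(k_a−k_d)/(k_d L₀) = 1 − 0.932×0.9180/(0.292×22.8) = 0.8715, so
t_c = ln(4.144 × 0.8715) / 0.9180 = 1.284 / 0.9180 = 1.399 d.
L(t_c) = L₀ e^(−k_d t_c) = 22.8 × 0.6647 = 15.15 mg/L, and at the critical point k_a D_c = k_d L, so D_c = (0.292/1.21) × 15.15 = 3.657 mg/L.
Minimum DO = C_s − D_c = 11.2 − 3.657 = 7.543 mg/L.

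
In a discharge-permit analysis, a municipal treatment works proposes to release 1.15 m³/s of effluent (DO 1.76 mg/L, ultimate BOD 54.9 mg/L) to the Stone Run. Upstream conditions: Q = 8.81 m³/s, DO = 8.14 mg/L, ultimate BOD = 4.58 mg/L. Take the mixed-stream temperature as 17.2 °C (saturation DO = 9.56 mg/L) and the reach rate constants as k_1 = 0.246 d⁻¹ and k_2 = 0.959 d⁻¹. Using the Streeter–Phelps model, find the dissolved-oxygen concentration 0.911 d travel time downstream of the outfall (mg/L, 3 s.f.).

DO ≈ 7.29 mg/L

Mixed DO = (8.81×8.14 + 1.15×1.76)/(8.81+1.15) = 73.74/9.960 = 7.403 mg/L.
Mixed L₀ = (8.81×4.58 + 1.15×54.9)/(9.960) = 103.5/9.960 = 10.39 mg/L.
Initial deficit D₀ = C_s − DO₀ = 9.56 − 7.403 = 2.157 mg/L.
D(0.911) = [0.246×10.39/(0.959−0.246)](e^(−0.246×0.911) − e^(−0.959×0.911)) + 2.157 e^(−0.959×0.911)
= 3.585 × (0.7992 − 0.4174) + 2.157 × 0.4174 = 2.269 mg/L.
DO = 9.56 − 2.269 = 7.291 mg/L.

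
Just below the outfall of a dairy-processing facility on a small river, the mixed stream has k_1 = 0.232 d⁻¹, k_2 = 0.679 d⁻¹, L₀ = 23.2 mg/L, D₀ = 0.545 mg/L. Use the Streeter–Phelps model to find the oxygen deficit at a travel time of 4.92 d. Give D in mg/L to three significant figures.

k_1 L₀/(k_2−k_1) = 0.232×23.2/(0.679−0.232) = 5.382/0.4470 = 12.04 mg/L.
e^(−k_1 t) = e^(−0.232×4.920) = 0.3194; e^(−k_2 t) = e^(−0.679×4.920) = 0.03541.
D = 12.04 × (0.3194 − 0.03541) + 0.545 × 0.03541 = 3.419 + 0.01930 = 3.438 mg/L.

D ≈ 3.44 mg/L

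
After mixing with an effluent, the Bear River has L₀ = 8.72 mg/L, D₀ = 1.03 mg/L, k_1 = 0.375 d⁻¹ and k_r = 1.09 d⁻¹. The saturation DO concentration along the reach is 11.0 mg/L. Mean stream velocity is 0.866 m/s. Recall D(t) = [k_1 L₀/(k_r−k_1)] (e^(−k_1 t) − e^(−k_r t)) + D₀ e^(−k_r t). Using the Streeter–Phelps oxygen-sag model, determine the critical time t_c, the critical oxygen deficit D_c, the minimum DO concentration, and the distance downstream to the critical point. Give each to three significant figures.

t_c ≈ 1.14 d; D_c ≈ 1.96 mg/L; min DO ≈ 9.04 mg/L; x_c ≈ 85.0 km

At the critical point dD/dt = 0, so k_1 L₀ e^(−k_1 t) = k_r D. Substituting D(t) from the Streeter–Phelps equation and solving for t gives
t_c = ln[(k_r/k_1)(1 − D₀(k_r−k_1)/(k_1 L₀))] / (k_r−k_1).
Here k_r−k_1 = 0.7150 d⁻¹ and 1 − D₀(k_r−k_1)/(k_1 L₀) = 1 − 1.03×0.7150/(0.375×8.72) = 0.7748, so
t_c = ln(2.907 × 0.7748) / 0.7150 = 0.8118 / 0.7150 = 1.135 d.
L(t_c) = L₀ e^(−k_1 t_c) = 8.72 × 0.6533 = 5.696 mg/L, and at the critical point k_r D_c = k_1 L, so D_c = (0.375/1.09) × 5.696 = 1.960 mg/L.
Minimum DO = C_s − D_c = 11.0 − 1.960 = 9.040 mg/L.
x_c = v t_c = 0.866 m/s × 1.135 d × 86400 s/d = 84960 m ≈ 85.0 km.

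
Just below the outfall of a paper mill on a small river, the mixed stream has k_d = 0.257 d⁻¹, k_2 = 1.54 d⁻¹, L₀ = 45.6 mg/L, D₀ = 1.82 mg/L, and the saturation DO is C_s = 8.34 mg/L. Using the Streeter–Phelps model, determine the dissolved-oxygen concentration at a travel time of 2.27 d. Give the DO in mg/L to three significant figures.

DO ≈ 3.46 mg/L

k_d L₀/(k_2−k_d) = 0.257×45.6/(1.54−0.257) = 11.72/1.283 = 9.134 mg/L.
e^(−k_d t) = e^(−0.257×2.270) = 0.5580; e^(−k_2 t) = e^(−1.54×2.270) = 0.03032.
D = 9.134 × (0.5580 − 0.03032) + 1.82 × 0.03032 = 4.820 + 0.05519 = 4.875 mg/L.
DO = C_s − D = 8.34 − 4.875 = 3.465 mg/L.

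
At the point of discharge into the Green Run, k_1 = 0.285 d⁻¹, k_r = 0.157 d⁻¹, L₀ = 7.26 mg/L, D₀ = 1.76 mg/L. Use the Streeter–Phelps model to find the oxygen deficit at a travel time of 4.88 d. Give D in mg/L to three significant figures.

D ≈ 4.31 mg/L

k_1 L₀/(k_r−k_1) = 0.285×7.26/(0.157−0.285) = 2.069/-0.1280 = -16.16 mg/L.
e^(−k_1 t) = e^(−0.285×4.880) = 0.2489; e^(−k_r t) = e^(−0.157×4.880) = 0.4648.
D = -16.16 × (0.2489 − 0.4648) + 1.76 × 0.4648 = 3.490 + 0.8180 = 4.308 mg/L.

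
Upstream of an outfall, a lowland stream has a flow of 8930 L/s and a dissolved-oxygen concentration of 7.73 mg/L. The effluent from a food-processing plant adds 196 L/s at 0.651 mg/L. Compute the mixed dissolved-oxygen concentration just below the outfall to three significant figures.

7.58 mg/L

Flow-weighted mixing: C = (Q_r C_r + Q_w C_w)/(Q_r + Q_w)
= (8930×7.73 + 196×0.651)/(8930 + 196) = 69160/9126 = 7.578 mg/L.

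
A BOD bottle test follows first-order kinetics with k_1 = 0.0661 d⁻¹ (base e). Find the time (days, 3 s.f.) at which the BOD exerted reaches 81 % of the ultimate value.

y/L₀ = 1 − e^(−k_1 t) = 0.81 ⇒ e^(−k_1 t) = 0.190
t = −ln(0.190) / 0.0661 = 1.661 / 0.0661 = 25.12 d.

t ≈ 25.1 d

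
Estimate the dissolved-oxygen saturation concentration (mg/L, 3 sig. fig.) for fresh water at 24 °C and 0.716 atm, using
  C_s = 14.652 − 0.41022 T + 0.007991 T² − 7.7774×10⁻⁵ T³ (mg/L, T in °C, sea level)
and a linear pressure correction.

C_s ≈ 5.97 mg/L

At sea level: C_s = 14.652 − 0.41022×24 + 0.007991×24² − 7.7774×10⁻⁵×24³ = 8.334 mg/L.
Pressure correction: C_s' = 8.334 × 0.716 = 5.967 mg/L.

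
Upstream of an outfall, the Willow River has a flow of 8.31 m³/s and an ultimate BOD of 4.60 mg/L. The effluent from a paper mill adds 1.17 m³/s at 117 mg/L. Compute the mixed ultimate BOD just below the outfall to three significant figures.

18.5 mg/L

Flow-weighted mixing: C = (Q_r C_r + Q_w C_w)/(Q_r + Q_w)
= (8.31×4.60 + 1.17×117)/(8.31 + 1.17) = 175.1/9.480 = 18.47 mg/L.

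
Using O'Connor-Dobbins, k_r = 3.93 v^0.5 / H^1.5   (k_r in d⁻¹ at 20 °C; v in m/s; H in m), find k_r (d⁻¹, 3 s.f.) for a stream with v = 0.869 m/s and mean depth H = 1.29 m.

k_r = 3.93 × 0.869^0.5 / 1.29^1.5 = 3.93 × 0.9322 / 1.465 = 2.500 d⁻¹.

k_r ≈ 2.50 d⁻¹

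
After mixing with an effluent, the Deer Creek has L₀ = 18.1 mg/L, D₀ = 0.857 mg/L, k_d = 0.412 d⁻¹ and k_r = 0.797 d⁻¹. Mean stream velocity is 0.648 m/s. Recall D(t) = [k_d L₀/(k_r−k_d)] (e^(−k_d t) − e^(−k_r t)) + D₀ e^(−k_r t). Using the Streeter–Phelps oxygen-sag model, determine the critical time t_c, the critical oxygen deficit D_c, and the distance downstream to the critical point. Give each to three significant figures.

With k_r/k_d = 1.934 and 1 − D₀(k_r−k_d)/(k_d L₀) = 0.9558,
t_c = ln(1.934 × 0.9558) / (0.797 − 0.412) = ln(1.849) / 0.3850 = 0.6146/0.3850 = 1.596 d.
L(t_c) = L₀ e^(−k_d t_c) = 18.1 × 0.5181 = 9.377 mg/L, and at the critical point k_r D_c = k_d L, so D_c = (0.412/0.797) × 9.377 = 4.847 mg/L.
x_c = v t_c = 0.648 m/s × 1.596 d × 86400 s/d = 89370 m ≈ 89.4 km.

t_c ≈ 1.60 d; D_c ≈ 4.85 mg/L; x_c ≈ 89.4 km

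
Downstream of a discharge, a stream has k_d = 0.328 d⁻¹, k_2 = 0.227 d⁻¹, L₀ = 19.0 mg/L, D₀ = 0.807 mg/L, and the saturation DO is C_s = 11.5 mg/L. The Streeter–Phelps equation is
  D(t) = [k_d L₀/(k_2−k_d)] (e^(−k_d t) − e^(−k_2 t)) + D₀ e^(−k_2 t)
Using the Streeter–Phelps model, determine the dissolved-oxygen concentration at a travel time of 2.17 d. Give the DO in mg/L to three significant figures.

k_d L₀/(k_2−k_d) = 0.328×19.0/(0.227−0.328) = 6.232/-0.1010 = -61.70 mg/L.
e^(−k_d t) = e^(−0.328×2.170) = 0.4908; e^(−k_2 t) = e^(−0.227×2.170) = 0.6110.
D = -61.70 × (0.4908 − 0.6110) + 0.807 × 0.6110 = 7.421 + 0.4931 = 7.914 mg/L.
DO = C_s − D = 11.5 − 7.914 = 3.586 mg/L.

DO ≈ 3.59 mg/L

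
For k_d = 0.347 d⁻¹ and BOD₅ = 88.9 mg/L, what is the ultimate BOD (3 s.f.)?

L₀ ≈ 108 mg/L

BOD₅ = L₀(1 − e^(−5k_d)) ⇒ L₀ = BOD₅ / (1 − e^(−5×0.347))
= 88.9 / (1 − 0.1764) = 88.9 / 0.8236 = 107.9 mg/L.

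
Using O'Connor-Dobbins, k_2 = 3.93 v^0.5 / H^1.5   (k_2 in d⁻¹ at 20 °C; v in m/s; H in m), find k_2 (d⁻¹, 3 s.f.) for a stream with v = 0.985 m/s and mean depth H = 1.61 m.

k_2 ≈ 1.91 d⁻¹

k_2 = 3.93 × 0.985^0.5 / 1.61^1.5 = 3.93 × 0.9925 / 2.043 = 1.909 d⁻¹.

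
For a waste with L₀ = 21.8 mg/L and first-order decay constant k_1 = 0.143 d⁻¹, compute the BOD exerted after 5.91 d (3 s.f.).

y ≈ 12.4 mg/L

y_t = L₀(1 − e^(−k_1 t)) = 21.8 × (1 − e^(−0.143×5.91))
= 21.8 × (1 − 0.4295) = 21.8 × 0.5705 = 12.44 mg/L.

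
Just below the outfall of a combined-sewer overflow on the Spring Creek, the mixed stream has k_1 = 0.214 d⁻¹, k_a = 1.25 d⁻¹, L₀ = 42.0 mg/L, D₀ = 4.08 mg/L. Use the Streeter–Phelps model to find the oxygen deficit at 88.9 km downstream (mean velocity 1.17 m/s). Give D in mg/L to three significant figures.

D ≈ 5.66 mg/L

Travel time t = x/v = 88.9 km / (1.17 m/s) = 88900 m / 1.17 m/s = 75980 s = 0.8794 d.
k_1 L₀/(k_a−k_1) = 0.214×42.0/(1.25−0.214) = 8.988/1.036 = 8.676 mg/L.
e^(−k_1 t) = e^(−0.214×0.8794) = 0.8285; e^(−k_a t) = e^(−1.25×0.8794) = 0.3331.
D = 8.676 × (0.8285 − 0.3331) + 4.08 × 0.3331 = 4.297 + 1.359 = 5.657 mg/L.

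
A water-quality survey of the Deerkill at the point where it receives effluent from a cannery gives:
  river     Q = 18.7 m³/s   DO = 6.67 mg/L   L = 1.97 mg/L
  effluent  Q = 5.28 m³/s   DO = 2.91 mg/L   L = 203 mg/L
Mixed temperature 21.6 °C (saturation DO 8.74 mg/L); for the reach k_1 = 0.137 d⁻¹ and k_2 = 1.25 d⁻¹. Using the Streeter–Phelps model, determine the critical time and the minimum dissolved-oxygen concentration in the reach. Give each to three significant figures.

t_c ≈ 1.35 d; minimum DO ≈ 4.53 mg/L

Mixed DO = (18.7×6.67 + 5.28×2.91)/(18.7+5.28) = 140.1/23.98 = 5.842 mg/L.
Mixed L₀ = (18.7×1.97 + 5.28×203)/(23.98) = 1109/23.98 = 46.23 mg/L.
Initial deficit D₀ = C_s − DO₀ = 8.74 − 5.842 = 2.898 mg/L.
t_c = (1/1.113) ln[(1.25/0.137)(1 − 2.898×1.113/(0.137×46.23))] = 0.8985 × ln(4.478) = 1.347 d.
D_c = (0.137/1.25) × 46.23 × e^(−0.137×1.347) = 0.1096 × 46.23 × 0.8315 = 4.213 mg/L.
Minimum DO = 8.74 − 4.213 = 4.527 mg/L.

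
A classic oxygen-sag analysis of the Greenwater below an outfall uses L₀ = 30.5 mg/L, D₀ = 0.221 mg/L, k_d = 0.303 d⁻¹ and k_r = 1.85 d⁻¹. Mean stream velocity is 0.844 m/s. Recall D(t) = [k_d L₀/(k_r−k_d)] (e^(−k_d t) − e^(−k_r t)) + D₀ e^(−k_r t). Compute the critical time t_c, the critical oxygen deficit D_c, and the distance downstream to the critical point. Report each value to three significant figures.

t_c ≈ 1.15 d; D_c ≈ 3.53 mg/L; x_c ≈ 83.5 km

t_c = [1/(k_r−k_d)] ln[(k_r/k_d)(1 − D₀(k_r−k_d)/(k_d L₀))]
= [1/(1.85−0.303)] ln[(1.85/0.303)(1 − 0.221×1.547/(0.303×30.5))]
= (1/1.547) ln[6.106 × 0.9630] = 0.6464 × ln(5.880) = 0.6464 × 1.772 = 1.145 d.
D_c = (k_d/k_r) L₀ e^(−k_d t_c) = (0.303/1.85) × 30.5 × e^(−0.303×1.145) = 0.1638 × 30.5 × 0.7068 = 3.531 mg/L.
x_c = v t_c = 0.844 m/s × 1.145 d × 86400 s/d = 83500 m ≈ 83.5 km.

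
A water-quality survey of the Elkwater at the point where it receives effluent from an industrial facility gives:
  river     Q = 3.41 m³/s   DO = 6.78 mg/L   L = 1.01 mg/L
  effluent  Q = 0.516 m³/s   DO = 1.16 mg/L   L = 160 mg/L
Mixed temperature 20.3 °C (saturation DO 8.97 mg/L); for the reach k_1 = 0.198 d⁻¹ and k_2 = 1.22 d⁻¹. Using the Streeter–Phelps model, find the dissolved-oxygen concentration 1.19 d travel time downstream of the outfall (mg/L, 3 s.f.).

Mixed DO = (3.41×6.78 + 0.516×1.16)/(3.41+0.516) = 23.72/3.926 = 6.041 mg/L.
Mixed L₀ = (3.41×1.01 + 0.516×160)/(3.926) = 86.00/3.926 = 21.91 mg/L.
Initial deficit D₀ = C_s − DO₀ = 8.97 − 6.041 = 2.929 mg/L.
D(1.19) = [0.198×21.91/(1.22−0.198)](e^(−0.198×1.19) − e^(−1.22×1.19)) + 2.929 e^(−1.22×1.19)
= 4.244 × (0.7901 − 0.2341) + 2.929 × 0.2341 = 3.045 mg/L.
DO = 8.97 − 3.045 = 5.925 mg/L.

DO ≈ 5.92 mg/L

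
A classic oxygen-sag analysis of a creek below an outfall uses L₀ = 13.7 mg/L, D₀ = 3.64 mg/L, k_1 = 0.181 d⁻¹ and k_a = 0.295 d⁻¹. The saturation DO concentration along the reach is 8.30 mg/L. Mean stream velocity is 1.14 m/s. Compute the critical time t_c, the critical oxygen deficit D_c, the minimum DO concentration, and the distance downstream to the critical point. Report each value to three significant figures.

At the critical point dD/dt = 0, so k_1 L₀ e^(−k_1 t) = k_a D. Substituting D(t) from the Streeter–Phelps equation and solving for t gives
t_c = ln[(k_a/k_1)(1 − D₀(k_a−k_1)/(k_1 L₀))] / (k_a−k_1).
Here k_a−k_1 = 0.1140 d⁻¹ and 1 − D₀(k_a−k_1)/(k_1 L₀) = 1 − 3.64×0.1140/(0.181×13.7) = 0.8327, so
t_c = ln(1.630 × 0.8327) / 0.1140 = 0.3053 / 0.1140 = 2.678 d.
D_c = (k_1/k_a) L₀ e^(−k_1 t_c) = (0.181/0.295) × 13.7 × e^(−0.181×2.678) = 0.6136 × 13.7 × 0.6158 = 5.176 mg/L.
Minimum DO = C_s − D_c = 8.30 − 5.176 = 3.124 mg/L.
x_c = v t_c = 1.14 m/s × 2.678 d × 86400 s/d = 263800 m ≈ 264 km.

t_c ≈ 2.68 d; D_c ≈ 5.18 mg/L; min DO ≈ 3.12 mg/L; x_c ≈ 264 km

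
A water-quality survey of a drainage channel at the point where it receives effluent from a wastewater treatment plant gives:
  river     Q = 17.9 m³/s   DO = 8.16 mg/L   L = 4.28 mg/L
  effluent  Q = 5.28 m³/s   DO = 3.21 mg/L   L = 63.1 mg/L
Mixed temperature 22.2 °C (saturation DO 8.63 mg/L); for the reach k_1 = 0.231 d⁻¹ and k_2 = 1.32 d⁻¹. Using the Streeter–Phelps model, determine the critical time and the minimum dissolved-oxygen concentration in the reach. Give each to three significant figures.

t_c ≈ 1.09 d; minimum DO ≈ 6.23 mg/L

Mixed DO = (17.9×8.16 + 5.28×3.21)/(17.9+5.28) = 163.0/23.18 = 7.032 mg/L.
Mixed L₀ = (17.9×4.28 + 5.28×63.1)/(23.18) = 409.8/23.18 = 17.68 mg/L.
Initial deficit D₀ = C_s − DO₀ = 8.63 − 7.032 = 1.598 mg/L.
t_c = (1/1.089) ln[(1.32/0.231)(1 − 1.598×1.089/(0.231×17.68))] = 0.9183 × ln(3.280) = 1.091 d.
D_c = (0.231/1.32) × 17.68 × e^(−0.231×1.091) = 0.1750 × 17.68 × 0.7773 = 2.405 mg/L.
Minimum DO = 8.63 − 2.405 = 6.225 mg/L.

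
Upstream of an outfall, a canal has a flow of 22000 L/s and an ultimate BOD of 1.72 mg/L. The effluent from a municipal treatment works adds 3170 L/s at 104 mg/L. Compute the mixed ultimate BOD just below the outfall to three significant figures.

Flow-weighted mixing: C = (Q_r C_r + Q_w C_w)/(Q_r + Q_w)
= (22000×1.72 + 3170×104)/(22000 + 3170) = 367500/25170 = 14.60 mg/L.

14.6 mg/L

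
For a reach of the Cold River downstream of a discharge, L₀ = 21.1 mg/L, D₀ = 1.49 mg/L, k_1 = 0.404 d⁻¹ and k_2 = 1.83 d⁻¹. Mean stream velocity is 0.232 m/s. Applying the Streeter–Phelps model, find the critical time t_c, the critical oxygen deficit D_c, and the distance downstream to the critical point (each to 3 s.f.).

t_c ≈ 0.858 d; D_c ≈ 3.29 mg/L; x_c ≈ 17.2 km

At the critical point dD/dt = 0, so k_1 L₀ e^(−k_1 t) = k_2 D. Substituting D(t) from the Streeter–Phelps equation and solving for t gives
t_c = ln[(k_2/k_1)(1 − D₀(k_2−k_1)/(k_1 L₀))] / (k_2−k_1).
Here k_2−k_1 = 1.426 d⁻¹ and 1 − D₀(k_2−k_1)/(k_1 L₀) = 1 − 1.49×1.426/(0.404×21.1) = 0.7507, so
t_c = ln(4.530 × 0.7507) / 1.426 = 1.224 / 1.426 = 0.8583 d.
L(t_c) = L₀ e^(−k_1 t_c) = 21.1 × 0.7070 = 14.92 mg/L, and at the critical point k_2 D_c = k_1 L, so D_c = (0.404/1.83) × 14.92 = 3.293 mg/L.
x_c = v t_c = 0.232 m/s × 0.8583 d × 86400 s/d = 17200 m ≈ 17.2 km.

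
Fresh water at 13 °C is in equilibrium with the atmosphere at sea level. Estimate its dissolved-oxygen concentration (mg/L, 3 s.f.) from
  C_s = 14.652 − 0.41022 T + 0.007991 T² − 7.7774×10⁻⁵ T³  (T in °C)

C_s ≈ 10.5 mg/L

C_s = 14.652 − 0.41022×13 + 0.007991×13² − 7.7774×10⁻⁵×13³ = 10.50 mg/L.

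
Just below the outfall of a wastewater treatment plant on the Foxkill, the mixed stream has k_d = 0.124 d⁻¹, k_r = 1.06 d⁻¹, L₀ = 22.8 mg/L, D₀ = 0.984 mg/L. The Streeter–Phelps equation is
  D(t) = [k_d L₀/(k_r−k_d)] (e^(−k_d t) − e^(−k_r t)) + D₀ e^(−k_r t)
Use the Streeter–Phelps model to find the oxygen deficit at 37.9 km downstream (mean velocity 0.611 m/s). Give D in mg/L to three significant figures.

Travel time t = x/v = 37.9 km / (0.611 m/s) = 37900 m / 0.611 m/s = 62030 s = 0.7179 d.
k_d L₀/(k_r−k_d) = 0.124×22.8/(1.06−0.124) = 2.827/0.9360 = 3.021 mg/L.
e^(−k_d t) = e^(−0.124×0.7179) = 0.9148; e^(−k_r t) = e^(−1.06×0.7179) = 0.4672.
D = 3.021 × (0.9148 − 0.4672) + 0.984 × 0.4672 = 1.352 + 0.4597 = 1.812 mg/L.

D ≈ 1.81 mg/L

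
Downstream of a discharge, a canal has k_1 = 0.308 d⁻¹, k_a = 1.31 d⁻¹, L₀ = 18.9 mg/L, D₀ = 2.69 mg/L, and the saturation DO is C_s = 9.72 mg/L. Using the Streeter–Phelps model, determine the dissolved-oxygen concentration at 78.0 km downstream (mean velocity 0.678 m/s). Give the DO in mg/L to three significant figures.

Travel time t = x/v = 78.0 km / (0.678 m/s) = 78000 m / 0.678 m/s = 115000 s = 1.332 d.
k_1 L₀/(k_a−k_1) = 0.308×18.9/(1.31−0.308) = 5.821/1.002 = 5.810 mg/L.
e^(−k_1 t) = e^(−0.308×1.332) = 0.6636; e^(−k_a t) = e^(−1.31×1.332) = 0.1748.
D = 5.810 × (0.6636 − 0.1748) + 2.69 × 0.1748 = 2.840 + 0.4701 = 3.310 mg/L.
DO = C_s − D = 9.72 − 3.310 = 6.410 mg/L.

DO ≈ 6.41 mg/L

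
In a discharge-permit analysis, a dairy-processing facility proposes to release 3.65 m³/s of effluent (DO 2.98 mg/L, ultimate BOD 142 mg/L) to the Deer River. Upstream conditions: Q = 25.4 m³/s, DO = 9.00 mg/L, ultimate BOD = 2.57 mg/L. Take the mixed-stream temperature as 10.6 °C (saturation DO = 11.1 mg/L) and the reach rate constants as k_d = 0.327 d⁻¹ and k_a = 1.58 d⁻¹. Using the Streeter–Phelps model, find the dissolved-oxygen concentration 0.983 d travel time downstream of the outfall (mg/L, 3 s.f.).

Mixed DO = (25.4×9.00 + 3.65×2.98)/(25.4+3.65) = 239.5/29.05 = 8.244 mg/L.
Mixed L₀ = (25.4×2.57 + 3.65×142)/(29.05) = 583.6/29.05 = 20.09 mg/L.
Initial deficit D₀ = C_s − DO₀ = 11.1 − 8.244 = 2.856 mg/L.
D(0.983) = [0.327×20.09/(1.58−0.327)](e^(−0.327×0.983) − e^(−1.58×0.983)) + 2.856 e^(−1.58×0.983)
= 5.243 × (0.7251 − 0.2116) + 2.856 × 0.2116 = 3.297 mg/L.
DO = 11.1 − 3.297 = 7.803 mg/L.

DO ≈ 7.80 mg/L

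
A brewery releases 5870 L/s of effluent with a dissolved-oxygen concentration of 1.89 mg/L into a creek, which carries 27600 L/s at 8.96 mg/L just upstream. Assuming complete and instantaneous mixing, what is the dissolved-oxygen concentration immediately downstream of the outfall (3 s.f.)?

Flow-weighted mixing: C = (Q_r C_r + Q_w C_w)/(Q_r + Q_w)
= (27600×8.96 + 5870×1.89)/(27600 + 5870) = 258400/33470 = 7.720 mg/L.

7.72 mg/L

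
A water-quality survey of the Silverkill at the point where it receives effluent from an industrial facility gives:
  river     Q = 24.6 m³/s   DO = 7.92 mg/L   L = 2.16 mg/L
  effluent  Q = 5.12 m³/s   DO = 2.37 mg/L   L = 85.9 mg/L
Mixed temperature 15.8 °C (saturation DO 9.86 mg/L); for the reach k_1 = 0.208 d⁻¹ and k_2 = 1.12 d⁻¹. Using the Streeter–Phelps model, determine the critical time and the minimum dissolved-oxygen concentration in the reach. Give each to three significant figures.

Mixed DO = (24.6×7.92 + 5.12×2.37)/(24.6+5.12) = 207.0/29.72 = 6.964 mg/L.
Mixed L₀ = (24.6×2.16 + 5.12×85.9)/(29.72) = 492.9/29.72 = 16.59 mg/L.
Initial deficit D₀ = C_s − DO₀ = 9.86 − 6.964 = 2.896 mg/L.
t_c = (1/0.9120) ln[(1.12/0.208)(1 − 2.896×0.9120/(0.208×16.59))] = 1.096 × ln(1.262) = 0.2553 d.
D_c = (0.208/1.12) × 16.59 × e^(−0.208×0.2553) = 0.1857 × 16.59 × 0.9483 = 2.921 mg/L.
Minimum DO = 9.86 − 2.921 = 6.939 mg/L.

t_c ≈ 0.255 d; minimum DO ≈ 6.94 mg/L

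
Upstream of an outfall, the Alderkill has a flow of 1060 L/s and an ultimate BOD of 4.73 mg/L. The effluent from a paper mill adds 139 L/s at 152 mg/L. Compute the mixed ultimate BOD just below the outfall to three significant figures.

Flow-weighted mixing: C = (Q_r C_r + Q_w C_w)/(Q_r + Q_w)
= (1060×4.73 + 139×152)/(1060 + 139) = 26140/1199 = 21.80 mg/L.

21.8 mg/L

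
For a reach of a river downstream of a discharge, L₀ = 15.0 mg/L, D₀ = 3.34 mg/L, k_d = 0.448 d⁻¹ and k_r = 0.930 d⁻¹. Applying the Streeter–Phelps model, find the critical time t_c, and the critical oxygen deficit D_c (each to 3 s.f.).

At the critical point dD/dt = 0, so k_d L₀ e^(−k_d t) = k_r D. Substituting D(t) from the Streeter–Phelps equation and solving for t gives
t_c = ln[(k_r/k_d)(1 − D₀(k_r−k_d)/(k_d L₀))] / (k_r−k_d).
Here k_r−k_d = 0.4820 d⁻¹ and 1 − D₀(k_r−k_d)/(k_d L₀) = 1 − 3.34×0.4820/(0.448×15.0) = 0.7604, so
t_c = ln(2.076 × 0.7604) / 0.4820 = 0.4565 / 0.4820 = 0.9471 d.
D_c = (k_d/k_r) L₀ e^(−k_d t_c) = (0.448/0.930) × 15.0 × e^(−0.448×0.9471) = 0.4817 × 15.0 × 0.6542 = 4.727 mg/L.

t_c ≈ 0.947 d; D_c ≈ 4.73 mg/L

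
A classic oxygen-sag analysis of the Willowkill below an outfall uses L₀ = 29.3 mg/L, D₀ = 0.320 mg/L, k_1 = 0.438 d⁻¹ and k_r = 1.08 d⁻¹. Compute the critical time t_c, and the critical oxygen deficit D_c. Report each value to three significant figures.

At the critical point dD/dt = 0, so k_1 L₀ e^(−k_1 t) = k_r D. Substituting D(t) from the Streeter–Phelps equation and solving for t gives
t_c = ln[(k_r/k_1)(1 − D₀(k_r−k_1)/(k_1 L₀))] / (k_r−k_1).
Here k_r−k_1 = 0.6420 d⁻¹ and 1 − D₀(k_r−k_1)/(k_1 L₀) = 1 − 0.320×0.6420/(0.438×29.3) = 0.9840, so
t_c = ln(2.466 × 0.9840) / 0.6420 = 0.8864 / 0.6420 = 1.381 d.
L(t_c) = L₀ e^(−k_1 t_c) = 29.3 × 0.5462 = 16.00 mg/L, and at the critical point k_r D_c = k_1 L, so D_c = (0.438/1.08) × 16.00 = 6.491 mg/L.

t_c ≈ 1.38 d; D_c ≈ 6.49 mg/L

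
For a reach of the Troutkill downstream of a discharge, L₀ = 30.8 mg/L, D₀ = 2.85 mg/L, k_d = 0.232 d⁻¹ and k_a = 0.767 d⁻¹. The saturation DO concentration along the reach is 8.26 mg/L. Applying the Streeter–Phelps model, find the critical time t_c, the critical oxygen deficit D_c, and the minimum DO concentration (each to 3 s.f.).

t_c ≈ 1.79 d; D_c ≈ 6.16 mg/L; min DO ≈ 2.10 mg/L

t_c = [1/(k_a−k_d)] ln[(k_a/k_d)(1 − D₀(k_a−k_d)/(k_d L₀))]
= [1/(0.767−0.232)] ln[(0.767/0.232)(1 − 2.85×0.5350/(0.232×30.8))]
= (1/0.5350) ln[3.306 × 0.7866] = 1.869 × ln(2.601) = 1.869 × 0.9557 = 1.786 d.
L(t_c) = L₀ e^(−k_d t_c) = 30.8 × 0.6607 = 20.35 mg/L, and at the critical point k_a D_c = k_d L, so D_c = (0.232/0.767) × 20.35 = 6.155 mg/L.
Minimum DO = C_s − D_c = 8.26 − 6.155 = 2.105 mg/L.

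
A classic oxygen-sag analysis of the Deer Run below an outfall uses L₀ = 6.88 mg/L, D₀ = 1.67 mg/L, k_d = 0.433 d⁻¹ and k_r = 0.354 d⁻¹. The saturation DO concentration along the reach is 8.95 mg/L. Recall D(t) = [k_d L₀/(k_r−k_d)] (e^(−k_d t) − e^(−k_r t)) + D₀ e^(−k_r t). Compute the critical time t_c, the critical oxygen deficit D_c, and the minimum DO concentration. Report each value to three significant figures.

At the critical point dD/dt = 0, so k_d L₀ e^(−k_d t) = k_r D. Substituting D(t) from the Streeter–Phelps equation and solving for t gives
t_c = ln[(k_r/k_d)(1 − D₀(k_r−k_d)/(k_d L₀))] / (k_r−k_d).
Here k_r−k_d = -0.07900 d⁻¹ and 1 − D₀(k_r−k_d)/(k_d L₀) = 1 − 1.67×-0.07900/(0.433×6.88) = 1.044, so
t_c = ln(0.8176 × 1.044) / -0.07900 = -0.1581 / -0.07900 = 2.001 d.
L(t_c) = L₀ e^(−k_d t_c) = 6.88 × 0.4204 = 2.892 mg/L, and at the critical point k_r D_c = k_d L, so D_c = (0.433/0.354) × 2.892 = 3.538 mg/L.
Minimum DO = C_s − D_c = 8.95 − 3.538 = 5.412 mg/L.

t_c ≈ 2.00 d; D_c ≈ 3.54 mg/L; min DO ≈ 5.41 mg/L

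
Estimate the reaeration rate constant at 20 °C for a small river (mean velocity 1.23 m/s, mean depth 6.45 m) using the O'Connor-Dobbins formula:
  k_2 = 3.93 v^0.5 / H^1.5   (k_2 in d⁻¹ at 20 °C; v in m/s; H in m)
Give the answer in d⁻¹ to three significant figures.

k_2 = 3.93 × 1.23^0.5 / 6.45^1.5 = 3.93 × 1.109 / 16.38 = 0.2661 d⁻¹.

k_2 ≈ 0.266 d⁻¹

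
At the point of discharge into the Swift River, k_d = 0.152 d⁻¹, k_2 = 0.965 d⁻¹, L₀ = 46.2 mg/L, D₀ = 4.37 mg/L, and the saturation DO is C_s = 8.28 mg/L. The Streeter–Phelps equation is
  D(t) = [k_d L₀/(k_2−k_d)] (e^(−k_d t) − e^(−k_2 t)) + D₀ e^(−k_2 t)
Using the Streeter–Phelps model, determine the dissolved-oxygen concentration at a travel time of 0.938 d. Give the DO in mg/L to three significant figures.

DO ≈ 2.52 mg/L

k_d L₀/(k_2−k_d) = 0.152×46.2/(0.965−0.152) = 7.022/0.8130 = 8.638 mg/L.
e^(−k_d t) = e^(−0.152×0.9380) = 0.8671; e^(−k_2 t) = e^(−0.965×0.9380) = 0.4045.
D = 8.638 × (0.8671 − 0.4045) + 4.37 × 0.4045 = 3.996 + 1.768 = 5.764 mg/L.
DO = C_s − D = 8.28 − 5.764 = 2.516 mg/L.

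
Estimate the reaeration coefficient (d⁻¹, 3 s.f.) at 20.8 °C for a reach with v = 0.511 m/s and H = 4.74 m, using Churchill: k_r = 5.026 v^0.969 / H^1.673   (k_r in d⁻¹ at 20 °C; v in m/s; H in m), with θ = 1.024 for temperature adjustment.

k_r ≈ 0.198 d⁻¹

k_r(20) = 5.026 × 0.511^0.969 / 4.74^1.673 = 5.026 × 0.5217 / 13.51 = 0.1941 d⁻¹.
k_r(20.8) = 0.1941 × 1.024^(20.8−20) = 0.1941 × 1.019 = 0.1979 d⁻¹.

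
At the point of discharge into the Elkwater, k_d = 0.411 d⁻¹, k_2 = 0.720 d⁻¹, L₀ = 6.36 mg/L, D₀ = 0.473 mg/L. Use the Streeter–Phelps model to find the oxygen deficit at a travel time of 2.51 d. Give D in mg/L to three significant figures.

D ≈ 1.70 mg/L

k_d L₀/(k_2−k_d) = 0.411×6.36/(0.720−0.411) = 2.614/0.3090 = 8.459 mg/L.
e^(−k_d t) = e^(−0.411×2.510) = 0.3564; e^(−k_2 t) = e^(−0.720×2.510) = 0.1641.
D = 8.459 × (0.3564 − 0.1641) + 0.473 × 0.1641 = 1.627 + 0.07763 = 1.705 mg/L.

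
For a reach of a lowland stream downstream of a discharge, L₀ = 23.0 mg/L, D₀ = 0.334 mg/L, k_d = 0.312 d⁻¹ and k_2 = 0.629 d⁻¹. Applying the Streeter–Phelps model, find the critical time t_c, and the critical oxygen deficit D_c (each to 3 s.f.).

At the critical point dD/dt = 0, so k_d L₀ e^(−k_d t) = k_2 D. Substituting D(t) from the Streeter–Phelps equation and solving for t gives
t_c = ln[(k_2/k_d)(1 − D₀(k_2−k_d)/(k_d L₀))] / (k_2−k_d).
Here k_2−k_d = 0.3170 d⁻¹ and 1 − D₀(k_2−k_d)/(k_d L₀) = 1 − 0.334×0.3170/(0.312×23.0) = 0.9852, so
t_c = ln(2.016 × 0.9852) / 0.3170 = 0.6863 / 0.3170 = 2.165 d.
L(t_c) = L₀ e^(−k_d t_c) = 23.0 × 0.5089 = 11.71 mg/L, and at the critical point k_2 D_c = k_d L, so D_c = (0.312/0.629) × 11.71 = 5.806 mg/L.

t_c ≈ 2.16 d; D_c ≈ 5.81 mg/L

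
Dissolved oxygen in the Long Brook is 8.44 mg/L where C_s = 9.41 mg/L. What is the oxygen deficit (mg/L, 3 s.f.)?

D ≈ 0.970 mg/L

D = C_s − C = 9.41 − 8.44 = 0.970 mg/L.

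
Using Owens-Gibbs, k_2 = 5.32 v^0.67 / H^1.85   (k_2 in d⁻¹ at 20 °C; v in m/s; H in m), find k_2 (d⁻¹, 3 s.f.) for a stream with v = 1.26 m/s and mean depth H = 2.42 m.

k_2 ≈ 1.21 d⁻¹

k_2 = 5.32 × 1.26^0.67 / 2.42^1.85 = 5.32 × 1.167 / 5.129 = 1.211 d⁻¹.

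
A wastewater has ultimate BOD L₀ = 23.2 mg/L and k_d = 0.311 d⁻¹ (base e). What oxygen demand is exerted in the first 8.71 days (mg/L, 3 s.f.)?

y ≈ 21.7 mg/L

y_t = L₀(1 − e^(−k_d t)) = 23.2 × (1 − e^(−0.311×8.71))
= 23.2 × (1 − 0.06662) = 23.2 × 0.9334 = 21.65 mg/L.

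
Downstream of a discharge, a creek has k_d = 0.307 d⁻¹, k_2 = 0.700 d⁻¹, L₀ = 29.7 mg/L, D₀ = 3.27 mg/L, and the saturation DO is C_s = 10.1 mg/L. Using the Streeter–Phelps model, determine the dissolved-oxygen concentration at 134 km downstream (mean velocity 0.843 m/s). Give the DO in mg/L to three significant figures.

Travel time t = x/v = 134 km / (0.843 m/s) = 134000 m / 0.843 m/s = 159000 s = 1.840 d.
k_d L₀/(k_2−k_d) = 0.307×29.7/(0.700−0.307) = 9.118/0.3930 = 23.20 mg/L.
e^(−k_d t) = e^(−0.307×1.840) = 0.5685; e^(−k_2 t) = e^(−0.700×1.840) = 0.2759.
D = 23.20 × (0.5685 − 0.2759) + 3.27 × 0.2759 = 6.789 + 0.9021 = 7.691 mg/L.
DO = C_s − D = 10.1 − 7.691 = 2.409 mg/L.

DO ≈ 2.41 mg/L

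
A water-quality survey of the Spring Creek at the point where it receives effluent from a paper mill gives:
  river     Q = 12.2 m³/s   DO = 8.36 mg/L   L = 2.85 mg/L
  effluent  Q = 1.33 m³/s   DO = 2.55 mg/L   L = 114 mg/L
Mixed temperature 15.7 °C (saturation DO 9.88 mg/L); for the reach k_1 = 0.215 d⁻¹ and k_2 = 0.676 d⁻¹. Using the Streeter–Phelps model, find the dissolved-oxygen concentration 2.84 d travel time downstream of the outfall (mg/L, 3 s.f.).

DO ≈ 7.03 mg/L

Mixed DO = (12.2×8.36 + 1.33×2.55)/(12.2+1.33) = 105.4/13.53 = 7.789 mg/L.
Mixed L₀ = (12.2×2.85 + 1.33×114)/(13.53) = 186.4/13.53 = 13.78 mg/L.
Initial deficit D₀ = C_s − DO₀ = 9.88 − 7.789 = 2.091 mg/L.
D(2.84) = [0.215×13.78/(0.676−0.215)](e^(−0.215×2.84) − e^(−0.676×2.84)) + 2.091 e^(−0.676×2.84)
= 6.425 × (0.5430 − 0.1466) + 2.091 × 0.1466 = 2.853 mg/L.
DO = 9.88 − 2.853 = 7.027 mg/L.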